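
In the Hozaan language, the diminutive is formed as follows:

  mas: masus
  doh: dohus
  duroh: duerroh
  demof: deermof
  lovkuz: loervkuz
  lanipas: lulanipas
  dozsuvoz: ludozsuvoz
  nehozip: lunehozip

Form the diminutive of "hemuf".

heermuf

"hemuf" has 2 vowels. The stems with 2 vowels (duroh → duerroh, demof → deermof, lovkuz → loervkuz) insert -er- after the first vowel.
So hemuf → heermuf.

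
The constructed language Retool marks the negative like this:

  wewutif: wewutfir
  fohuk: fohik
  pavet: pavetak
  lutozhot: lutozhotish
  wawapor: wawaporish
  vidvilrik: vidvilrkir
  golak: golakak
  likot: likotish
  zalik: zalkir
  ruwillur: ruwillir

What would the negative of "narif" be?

narfir

"narif" has last vowel 'i'. The stems whose last vowel is 'i' (zalik → zalkir, wewutif → wewutfir, vidvilrik → vidvilrkir) delete the last vowel and add -ir.
The other patterns: stems whose last vowel is 'a' or 'e' add -ak; stems whose last vowel is 'o' add -ish; stems whose last vowel is 'u' change the last vowel to 'i'.
So narif → narfir.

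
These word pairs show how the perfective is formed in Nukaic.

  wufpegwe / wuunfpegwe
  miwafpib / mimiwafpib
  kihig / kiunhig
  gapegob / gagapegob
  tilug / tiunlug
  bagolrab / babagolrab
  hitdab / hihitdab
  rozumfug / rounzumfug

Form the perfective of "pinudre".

miwafpib and kihig both have last vowel 'i' yet inflect differently (mimiwafpib, kiunhig), so the last vowel is not what conditions the rule; the final letter is.
"pinudre" ends in -e. The one such stem in the data (wufpegwe → wuunfpegwe) inserts -un- after the first vowel (as do rozumfug, tilug), so the same rule applies.
So pinudre → piunnudre.

piunnudre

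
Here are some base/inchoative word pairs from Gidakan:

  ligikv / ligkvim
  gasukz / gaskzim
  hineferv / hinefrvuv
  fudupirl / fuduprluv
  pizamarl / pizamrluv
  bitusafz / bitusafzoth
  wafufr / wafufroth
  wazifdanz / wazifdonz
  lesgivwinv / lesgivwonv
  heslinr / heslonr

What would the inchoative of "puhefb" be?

puhefboth

"puhefb" has second-to-last letter 'f'. The stems whose second-to-last letter is 'f' (bitusafz → bitusafzoth, wafufr → wafufroth) add -oth.
So puhefb → puhefboth.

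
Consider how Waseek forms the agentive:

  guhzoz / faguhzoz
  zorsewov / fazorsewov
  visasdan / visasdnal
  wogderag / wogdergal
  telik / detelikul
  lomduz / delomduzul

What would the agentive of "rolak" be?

rolkal

guhzoz and lomduz both end in -z yet inflect differently (faguhzoz, delomduzul), so the final letter is not what conditions the rule; the last vowel is.
"rolak" has last vowel 'a'. The stems whose last vowel is 'a' (visasdan → visasdnal, wogderag → wogdergal) delete the last vowel and add -al.
The other patterns: stems whose last vowel is 'o' add the prefix fa-; stems whose last vowel is 'i' or 'u' add de- … -ul around the stem.
So rolak → rolkal.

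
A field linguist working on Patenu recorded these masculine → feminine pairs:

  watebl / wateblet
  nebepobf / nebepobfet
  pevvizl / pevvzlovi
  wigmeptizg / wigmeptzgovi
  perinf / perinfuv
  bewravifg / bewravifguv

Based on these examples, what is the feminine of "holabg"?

holabget

watebl and pevvizl both end in -l yet inflect differently (wateblet, pevvzlovi), so the final letter is not what conditions the rule; the second-to-last letter is.
"holabg" has second-to-last letter 'b'. The stems whose second-to-last letter is 'b' (watebl → wateblet, nebepobf → nebepobfet) add -et.
The other patterns: stems whose second-to-last letter is 'z' delete the last vowel and add -ovi; stems whose second-to-last letter is 'f' or 'n' add -uv.
So holabg → holabget.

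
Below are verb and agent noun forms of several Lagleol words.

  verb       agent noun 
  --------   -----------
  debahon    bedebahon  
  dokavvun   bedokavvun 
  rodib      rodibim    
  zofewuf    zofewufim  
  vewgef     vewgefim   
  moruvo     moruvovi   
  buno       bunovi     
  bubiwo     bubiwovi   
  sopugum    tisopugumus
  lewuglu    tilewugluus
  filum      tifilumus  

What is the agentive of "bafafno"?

bafafnovi

"bafafno" ends in -o. The stems ending in -o (moruvo → moruvovi, buno → bunovi, bubiwo → bubiwovi) drop the final letter and add -ovi.
So bafafno → bafafnovi.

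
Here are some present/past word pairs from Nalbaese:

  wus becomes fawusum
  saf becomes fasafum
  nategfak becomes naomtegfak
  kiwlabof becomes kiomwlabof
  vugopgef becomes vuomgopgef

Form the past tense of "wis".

fawisum

"wis" has 1 vowel. The stems with 1 vowel (wus → fawusum, saf → fasafum) add fa- … -um around the stem.
The other pattern: stems with 3 vowels insert -om- after the first vowel.
So wis → fawisum.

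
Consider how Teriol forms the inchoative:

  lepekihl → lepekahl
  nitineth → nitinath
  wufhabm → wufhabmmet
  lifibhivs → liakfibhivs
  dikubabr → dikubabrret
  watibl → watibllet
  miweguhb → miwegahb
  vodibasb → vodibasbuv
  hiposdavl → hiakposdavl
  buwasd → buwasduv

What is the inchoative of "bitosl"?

bitosluv

hiposdavl and watibl both end in -l yet inflect differently (hiakposdavl, watibllet), so the final letter is not what conditions the rule; the second-to-last letter is.
"bitosl" has second-to-last letter 's'. The stems whose second-to-last letter is 's' (buwasd → buwasduv, vodibasb → vodibasbuv) add -uv.
So bitosl → bitosluv.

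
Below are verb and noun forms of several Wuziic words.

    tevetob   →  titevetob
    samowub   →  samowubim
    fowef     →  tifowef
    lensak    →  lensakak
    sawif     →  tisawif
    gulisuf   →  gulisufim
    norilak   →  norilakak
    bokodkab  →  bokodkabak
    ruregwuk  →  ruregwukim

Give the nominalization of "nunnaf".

nunnafak

"nunnaf" has last vowel 'a'. The stems whose last vowel is 'a' (bokodkab → bokodkabak, lensak → lensakak, norilak → norilakak) add -ak.
The other patterns: stems whose last vowel is 'u' add -im; stems whose last vowel is 'e', 'i' or 'o' add the prefix ti-.
So nunnaf → nunnafak.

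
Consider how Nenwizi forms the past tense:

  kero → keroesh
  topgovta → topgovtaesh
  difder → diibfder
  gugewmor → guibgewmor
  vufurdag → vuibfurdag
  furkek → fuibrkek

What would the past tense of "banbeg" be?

topgovta and vufurdag both have last vowel 'a' yet inflect differently (topgovtaesh, vuibfurdag), so the last vowel is not what conditions the rule; whether the stem ends in a vowel or a consonant is.
"banbeg" ends in a consonant. The stems ending in a consonant (vufurdag → vuibfurdag, furkek → fuibrkek, difder → diibfder) insert -ib- after the first vowel.
So banbeg → baibnbeg.

baibnbeg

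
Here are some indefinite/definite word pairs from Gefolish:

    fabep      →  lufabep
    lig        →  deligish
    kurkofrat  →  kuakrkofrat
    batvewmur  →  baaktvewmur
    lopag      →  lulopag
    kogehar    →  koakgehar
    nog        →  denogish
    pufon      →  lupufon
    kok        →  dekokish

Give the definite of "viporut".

lig and lopag both end in -g yet inflect differently (deligish, lulopag), so the final letter is not what conditions the rule; the number of vowels is.
"viporut" has 3 vowels. The stems with 3 vowels (kurkofrat → kuakrkofrat, batvewmur → baaktvewmur, kogehar → koakgehar) insert -ak- after the first vowel.
So viporut → viakporut.

viakporut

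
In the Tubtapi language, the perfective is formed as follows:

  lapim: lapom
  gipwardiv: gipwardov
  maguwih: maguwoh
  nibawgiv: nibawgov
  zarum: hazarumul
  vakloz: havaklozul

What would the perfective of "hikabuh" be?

lapim and zarum both end in -m yet inflect differently (lapom, hazarumul), so the final letter is not what conditions the rule; the last vowel is.
"hikabuh" has last vowel 'u'. The one such stem in the data (zarum → hazarumul) adds ha- … -ul around the stem, so the same rule applies.
The other pattern: stems whose last vowel is 'i' change the last vowel to 'o'.
So hikabuh → hahikabuhul.

hahikabuhul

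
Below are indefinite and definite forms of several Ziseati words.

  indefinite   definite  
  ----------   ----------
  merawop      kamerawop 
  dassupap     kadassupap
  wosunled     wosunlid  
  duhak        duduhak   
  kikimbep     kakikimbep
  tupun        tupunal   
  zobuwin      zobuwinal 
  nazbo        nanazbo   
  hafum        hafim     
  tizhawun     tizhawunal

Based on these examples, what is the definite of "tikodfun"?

tikodfunal

dassupap and duhak both have last vowel 'a' yet inflect differently (kadassupap, duduhak), so the last vowel is not what conditions the rule; the final letter is.
"tikodfun" ends in -n. The stems ending in -n (tupun → tupunal, zobuwin → zobuwinal, tizhawun → tizhawunal) add -al.
The other patterns: stems ending in -p add the prefix ka-; stems ending in -k or -o repeat the first consonant+vowel as a prefix; stems ending in -d or -m change the last vowel to 'i'.
So tikodfun → tikodfunal.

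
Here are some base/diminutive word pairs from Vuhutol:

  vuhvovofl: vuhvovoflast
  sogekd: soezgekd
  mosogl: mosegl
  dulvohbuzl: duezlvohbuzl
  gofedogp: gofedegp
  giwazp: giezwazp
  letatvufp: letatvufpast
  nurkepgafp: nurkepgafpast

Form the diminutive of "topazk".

toezpazk

"topazk" has second-to-last letter 'z'. The stems whose second-to-last letter is 'z' (dulvohbuzl → duezlvohbuzl, giwazp → giezwazp) insert -ez- after the first vowel.
The other patterns: stems whose second-to-last letter is 'f' add -ast; stems whose second-to-last letter is 'g' change the last vowel to 'e'.
So topazk → toezpazk.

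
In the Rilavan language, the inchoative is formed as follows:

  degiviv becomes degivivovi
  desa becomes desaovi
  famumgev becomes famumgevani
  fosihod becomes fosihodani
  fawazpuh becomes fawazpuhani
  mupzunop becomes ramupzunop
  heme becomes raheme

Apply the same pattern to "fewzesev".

"fewzesev" begins with f-. The stems beginning with f- (famumgev → famumgevani, fosihod → fosihodani, fawazpuh → fawazpuhani) add -ani.
The other patterns: stems beginning with d- add -ovi; stems beginning with h- or m- add the prefix ra-.
So fewzesev → fewzesevani.

fewzesevani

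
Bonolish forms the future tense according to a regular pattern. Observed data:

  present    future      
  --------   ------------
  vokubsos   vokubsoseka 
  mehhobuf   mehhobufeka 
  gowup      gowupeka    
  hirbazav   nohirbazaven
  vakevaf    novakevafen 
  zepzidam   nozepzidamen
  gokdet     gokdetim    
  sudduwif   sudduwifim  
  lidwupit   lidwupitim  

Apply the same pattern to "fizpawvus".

"fizpawvus" has last vowel 'u'. The stems whose last vowel is 'u' (mehhobuf → mehhobufeka, gowup → gowupeka) add -eka.
So fizpawvus → fizpawvuseka.

fizpawvuseka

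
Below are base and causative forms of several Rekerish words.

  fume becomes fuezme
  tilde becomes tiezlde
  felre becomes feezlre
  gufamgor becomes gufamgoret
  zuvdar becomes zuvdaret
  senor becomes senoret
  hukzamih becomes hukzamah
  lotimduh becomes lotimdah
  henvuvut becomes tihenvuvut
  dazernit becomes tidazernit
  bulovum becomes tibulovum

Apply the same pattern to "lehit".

lotimduh and henvuvut both have last vowel 'u' yet inflect differently (lotimdah, tihenvuvut), so the last vowel is not what conditions the rule; the final letter is.
"lehit" ends in -t. The stems ending in -t (henvuvut → tihenvuvut, dazernit → tidazernit) add the prefix ti-.
The other patterns: stems ending in -e insert -ez- after the first vowel; stems ending in -r add -et; stems ending in -h change the last vowel to 'a'.
So lehit → tilehit.

tilehit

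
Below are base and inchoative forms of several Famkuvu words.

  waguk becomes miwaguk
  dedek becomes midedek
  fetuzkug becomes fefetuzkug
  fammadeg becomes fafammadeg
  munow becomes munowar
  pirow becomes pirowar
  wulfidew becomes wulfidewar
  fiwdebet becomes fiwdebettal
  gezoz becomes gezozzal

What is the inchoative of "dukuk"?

midukuk

waguk and fetuzkug both have last vowel 'u' yet inflect differently (miwaguk, fefetuzkug), so the last vowel is not what conditions the rule; the final letter is.
"dukuk" ends in -k. The stems ending in -k (waguk → miwaguk, dedek → midedek) add the prefix mi-.
So dukuk → midukuk.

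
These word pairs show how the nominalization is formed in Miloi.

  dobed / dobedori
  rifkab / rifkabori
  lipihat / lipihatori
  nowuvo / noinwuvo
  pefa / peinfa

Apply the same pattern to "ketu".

keintu

rifkab and pefa both have last vowel 'a' yet inflect differently (rifkabori, peinfa), so the last vowel is not what conditions the rule; whether the stem ends in a vowel or a consonant is.
"ketu" ends in a vowel. The stems ending in a vowel (nowuvo → noinwuvo, pefa → peinfa) insert -in- after the first vowel.
The other pattern: stems ending in a consonant add -ori.
So ketu → keintu.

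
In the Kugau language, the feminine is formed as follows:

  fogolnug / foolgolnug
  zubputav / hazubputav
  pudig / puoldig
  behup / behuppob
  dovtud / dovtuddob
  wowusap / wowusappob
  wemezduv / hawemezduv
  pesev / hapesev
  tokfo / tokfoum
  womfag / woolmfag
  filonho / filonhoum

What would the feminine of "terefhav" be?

haterefhav

wemezduv and fogolnug both have last vowel 'u' yet inflect differently (hawemezduv, foolgolnug), so the last vowel is not what conditions the rule; the final letter is.
"terefhav" ends in -v. The stems ending in -v (pesev → hapesev, wemezduv → hawemezduv, zubputav → hazubputav) add the prefix ha-.
So terefhav → haterefhav.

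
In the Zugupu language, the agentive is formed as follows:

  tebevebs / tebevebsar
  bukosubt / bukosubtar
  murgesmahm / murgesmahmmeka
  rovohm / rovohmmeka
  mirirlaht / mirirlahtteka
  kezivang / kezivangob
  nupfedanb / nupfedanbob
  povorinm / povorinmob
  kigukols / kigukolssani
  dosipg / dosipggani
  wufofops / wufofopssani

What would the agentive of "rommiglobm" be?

rommiglobmar

"rommiglobm" has second-to-last letter 'b'. The stems whose second-to-last letter is 'b' (tebevebs → tebevebsar, bukosubt → bukosubtar) add -ar.
The other patterns: stems whose second-to-last letter is 'h' double the final consonant and add -eka; stems whose second-to-last letter is 'n' add -ob; stems whose second-to-last letter is 'l' or 'p' double the final consonant and add -ani.
So rommiglobm → rommiglobmar.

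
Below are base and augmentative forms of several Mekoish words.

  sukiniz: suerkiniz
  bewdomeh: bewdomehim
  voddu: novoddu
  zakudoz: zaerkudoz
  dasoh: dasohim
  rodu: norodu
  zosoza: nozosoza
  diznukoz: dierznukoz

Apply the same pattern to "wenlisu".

dasoh and diznukoz both have last vowel 'o' yet inflect differently (dasohim, dierznukoz), so the last vowel is not what conditions the rule; the final letter is.
"wenlisu" ends in -u. The stems ending in -u (rodu → norodu, voddu → novoddu) add the prefix no-.
The other patterns: stems ending in -h add -im; stems ending in -z insert -er- after the first vowel.
So wenlisu → nowenlisu.

nowenlisu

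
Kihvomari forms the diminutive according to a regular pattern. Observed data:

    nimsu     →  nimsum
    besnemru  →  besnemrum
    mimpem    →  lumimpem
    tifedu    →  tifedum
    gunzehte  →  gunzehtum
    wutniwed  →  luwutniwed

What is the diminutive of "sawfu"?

sawfum

"sawfu" ends in a vowel. The stems ending in a vowel (besnemru → besnemrum, nimsu → nimsum, tifedu → tifedum) drop the final letter and add -um.
So sawfu → sawfum.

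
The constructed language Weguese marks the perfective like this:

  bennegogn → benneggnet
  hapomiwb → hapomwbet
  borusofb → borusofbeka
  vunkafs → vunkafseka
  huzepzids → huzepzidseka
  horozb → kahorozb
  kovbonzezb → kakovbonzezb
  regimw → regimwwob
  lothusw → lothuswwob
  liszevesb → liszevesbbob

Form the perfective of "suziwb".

suzwbet

hapomiwb and borusofb both end in -b yet inflect differently (hapomwbet, borusofbeka), so the final letter is not what conditions the rule; the second-to-last letter is.
"suziwb" has second-to-last letter 'w'. The one such stem in the data (hapomiwb → hapomwbet) deletes the last vowel and adds -et (as does bennegogn), so the same rule applies.
The other patterns: stems whose second-to-last letter is 'd' or 'f' add -eka; stems whose second-to-last letter is 'z' add the prefix ka-; stems whose second-to-last letter is 'm' or 's' double the final consonant and add -ob.
So suziwb → suzwbet.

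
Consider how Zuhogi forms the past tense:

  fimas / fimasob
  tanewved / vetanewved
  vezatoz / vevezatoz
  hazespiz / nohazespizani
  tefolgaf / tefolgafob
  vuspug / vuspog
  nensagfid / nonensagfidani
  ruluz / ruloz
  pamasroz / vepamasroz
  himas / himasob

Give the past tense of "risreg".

verisreg

"risreg" has last vowel 'e'. The one such stem in the data (tanewved → vetanewved) adds the prefix ve-, so the same rule applies.
So risreg → verisreg.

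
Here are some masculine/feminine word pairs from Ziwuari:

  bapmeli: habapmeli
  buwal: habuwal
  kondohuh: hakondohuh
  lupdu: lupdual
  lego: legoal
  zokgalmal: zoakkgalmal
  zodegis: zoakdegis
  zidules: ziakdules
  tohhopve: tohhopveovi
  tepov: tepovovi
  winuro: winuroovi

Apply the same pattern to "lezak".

lezakal

buwal and zokgalmal both end in -l yet inflect differently (habuwal, zoakkgalmal), so the final letter is not what conditions the rule; the first letter is.
"lezak" begins with l-. The stems beginning with l- (lupdu → lupdual, lego → legoal) add -al.
The other patterns: stems beginning with b- or k- add the prefix ha-; stems beginning with z- insert -ak- after the first vowel; stems beginning with t- or w- add -ovi.
So lezak → lezakal.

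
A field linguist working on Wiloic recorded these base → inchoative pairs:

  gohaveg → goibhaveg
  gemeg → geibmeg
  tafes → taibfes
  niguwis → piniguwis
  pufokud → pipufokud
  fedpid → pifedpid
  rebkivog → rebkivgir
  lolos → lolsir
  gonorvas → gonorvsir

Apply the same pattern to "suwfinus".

tafes and niguwis both end in -s yet inflect differently (taibfes, piniguwis), so the final letter is not what conditions the rule; the last vowel is.
"suwfinus" has last vowel 'u'. The one such stem in the data (pufokud → pipufokud) adds the prefix pi-, so the same rule applies.
The other patterns: stems whose last vowel is 'e' insert -ib- after the first vowel; stems whose last vowel is 'a' or 'o' delete the last vowel and add -ir.
So suwfinus → pisuwfinus.

pisuwfinus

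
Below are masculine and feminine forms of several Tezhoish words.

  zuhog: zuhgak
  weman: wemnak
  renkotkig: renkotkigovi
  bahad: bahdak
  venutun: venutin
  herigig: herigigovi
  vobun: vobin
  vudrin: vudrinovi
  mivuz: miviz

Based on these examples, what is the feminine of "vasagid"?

vasagidovi

"vasagid" has last vowel 'i'. The stems whose last vowel is 'i' (herigig → herigigovi, vudrin → vudrinovi, renkotkig → renkotkigovi) add -ovi.
The other patterns: stems whose last vowel is 'a' or 'o' delete the last vowel and add -ak; stems whose last vowel is 'u' change the last vowel to 'i'.
So vasagid → vasagidovi.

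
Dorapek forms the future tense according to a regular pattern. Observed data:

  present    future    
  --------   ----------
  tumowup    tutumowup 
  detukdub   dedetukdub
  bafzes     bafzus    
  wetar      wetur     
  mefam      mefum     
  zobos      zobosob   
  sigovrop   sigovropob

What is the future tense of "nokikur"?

nonokikur

"nokikur" has last vowel 'u'. The stems whose last vowel is 'u' (tumowup → tutumowup, detukdub → dedetukdub) repeat the first consonant+vowel as a prefix.
The other patterns: stems whose last vowel is 'o' add -ob; stems whose last vowel is 'a' or 'e' change the last vowel to 'u'.
So nokikur → nonokikur.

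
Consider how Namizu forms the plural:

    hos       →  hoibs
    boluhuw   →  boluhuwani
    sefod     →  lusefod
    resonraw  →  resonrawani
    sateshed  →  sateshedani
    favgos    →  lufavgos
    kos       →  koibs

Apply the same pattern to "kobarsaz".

kobarsazani

kos and favgos both end in -s yet inflect differently (koibs, lufavgos), so the final letter is not what conditions the rule; the number of vowels is.
"kobarsaz" has 3 vowels. The stems with 3 vowels (sateshed → sateshedani, boluhuw → boluhuwani, resonraw → resonrawani) add -ani.
So kobarsaz → kobarsazani.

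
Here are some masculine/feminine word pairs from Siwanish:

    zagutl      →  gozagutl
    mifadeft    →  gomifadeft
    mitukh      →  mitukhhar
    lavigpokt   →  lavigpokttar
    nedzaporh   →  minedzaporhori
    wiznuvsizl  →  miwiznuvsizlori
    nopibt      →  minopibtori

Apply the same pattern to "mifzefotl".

mifadeft and lavigpokt both end in -t yet inflect differently (gomifadeft, lavigpokttar), so the final letter is not what conditions the rule; the second-to-last letter is.
"mifzefotl" has second-to-last letter 't'. The one such stem in the data (zagutl → gozagutl) adds the prefix go-, so the same rule applies.
So mifzefotl → gomifzefotl.

gomifzefotl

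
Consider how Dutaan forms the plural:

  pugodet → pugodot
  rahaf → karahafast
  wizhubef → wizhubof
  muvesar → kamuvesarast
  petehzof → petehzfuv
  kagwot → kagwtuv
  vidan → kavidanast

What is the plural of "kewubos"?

"kewubos" has last vowel 'o'. The stems whose last vowel is 'o' (kagwot → kagwtuv, petehzof → petehzfuv) delete the last vowel and add -uv.
So kewubos → kewubsuv.

kewubsuv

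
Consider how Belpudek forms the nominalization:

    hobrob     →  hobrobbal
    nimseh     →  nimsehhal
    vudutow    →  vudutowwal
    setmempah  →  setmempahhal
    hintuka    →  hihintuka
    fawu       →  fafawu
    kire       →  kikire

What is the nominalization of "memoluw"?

"memoluw" ends in a consonant. The stems ending in a consonant (hobrob → hobrobbal, nimseh → nimsehhal, vudutow → vudutowwal) double the final consonant and add -al.
So memoluw → memoluwwal.

memoluwwal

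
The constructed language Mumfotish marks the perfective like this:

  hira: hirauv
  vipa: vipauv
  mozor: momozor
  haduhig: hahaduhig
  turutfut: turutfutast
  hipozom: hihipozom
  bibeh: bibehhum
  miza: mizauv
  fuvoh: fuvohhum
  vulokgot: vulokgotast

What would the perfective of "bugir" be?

"bugir" ends in -r. The one such stem in the data (mozor → momozor) repeats the first consonant+vowel as a prefix (as do hipozom, haduhig), so the same rule applies.
The other patterns: stems ending in -t add -ast; stems ending in -h double the final consonant and add -um; stems ending in -a add -uv.
So bugir → bubugir.

bubugir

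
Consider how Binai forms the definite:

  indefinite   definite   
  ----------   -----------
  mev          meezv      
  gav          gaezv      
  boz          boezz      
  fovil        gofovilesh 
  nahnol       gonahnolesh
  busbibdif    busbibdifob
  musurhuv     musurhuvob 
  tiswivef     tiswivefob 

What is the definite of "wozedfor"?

wozedforob

mev and musurhuv both end in -v yet inflect differently (meezv, musurhuvob), so the final letter is not what conditions the rule; the number of vowels is.
"wozedfor" has 3 vowels. The stems with 3 vowels (busbibdif → busbibdifob, musurhuv → musurhuvob, tiswivef → tiswivefob) add -ob.
So wozedfor → wozedforob.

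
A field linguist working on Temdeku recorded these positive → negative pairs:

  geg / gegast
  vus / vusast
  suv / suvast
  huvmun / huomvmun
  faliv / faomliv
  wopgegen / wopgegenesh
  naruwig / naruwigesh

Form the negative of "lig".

suv and faliv both end in -v yet inflect differently (suvast, faomliv), so the final letter is not what conditions the rule; the number of vowels is.
"lig" has 1 vowel. The stems with 1 vowel (geg → gegast, vus → vusast, suv → suvast) add -ast.
So lig → ligast.

ligast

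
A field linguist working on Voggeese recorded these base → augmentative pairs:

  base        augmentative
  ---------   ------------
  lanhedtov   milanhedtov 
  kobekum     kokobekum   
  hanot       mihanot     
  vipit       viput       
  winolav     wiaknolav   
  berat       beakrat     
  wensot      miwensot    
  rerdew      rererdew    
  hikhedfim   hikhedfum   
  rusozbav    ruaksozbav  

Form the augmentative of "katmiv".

lanhedtov and winolav both end in -v yet inflect differently (milanhedtov, wiaknolav), so the final letter is not what conditions the rule; the last vowel is.
"katmiv" has last vowel 'i'. The stems whose last vowel is 'i' (vipit → viput, hikhedfim → hikhedfum) change the last vowel to 'u'.
The other patterns: stems whose last vowel is 'o' add the prefix mi-; stems whose last vowel is 'e' or 'u' repeat the first consonant+vowel as a prefix; stems whose last vowel is 'a' insert -ak- after the first vowel.
So katmiv → katmuv.

katmuv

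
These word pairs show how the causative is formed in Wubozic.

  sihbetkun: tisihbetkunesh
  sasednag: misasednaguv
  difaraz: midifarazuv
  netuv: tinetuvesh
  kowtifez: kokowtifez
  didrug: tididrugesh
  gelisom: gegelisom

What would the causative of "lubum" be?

tilubumesh

didrug and sasednag both end in -g yet inflect differently (tididrugesh, misasednaguv), so the final letter is not what conditions the rule; the last vowel is.
"lubum" has last vowel 'u'. The stems whose last vowel is 'u' (didrug → tididrugesh, netuv → tinetuvesh, sihbetkun → tisihbetkunesh) add ti- … -esh around the stem.
The other patterns: stems whose last vowel is 'a' add mi- … -uv around the stem; stems whose last vowel is 'e' or 'o' repeat the first consonant+vowel as a prefix.
So lubum → tilubumesh.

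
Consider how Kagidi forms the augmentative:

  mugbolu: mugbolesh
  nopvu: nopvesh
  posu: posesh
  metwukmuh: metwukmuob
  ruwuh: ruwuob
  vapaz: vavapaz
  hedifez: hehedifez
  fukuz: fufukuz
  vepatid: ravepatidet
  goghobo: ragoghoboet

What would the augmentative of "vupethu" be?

vupethesh

mugbolu and metwukmuh both have last vowel 'u' yet inflect differently (mugbolesh, metwukmuob), so the last vowel is not what conditions the rule; the final letter is.
"vupethu" ends in -u. The stems ending in -u (mugbolu → mugbolesh, nopvu → nopvesh, posu → posesh) drop the final letter and add -esh.
The other patterns: stems ending in -h drop the final letter and add -ob; stems ending in -z repeat the first consonant+vowel as a prefix; stems ending in -d or -o add ra- … -et around the stem.
So vupethu → vupethesh.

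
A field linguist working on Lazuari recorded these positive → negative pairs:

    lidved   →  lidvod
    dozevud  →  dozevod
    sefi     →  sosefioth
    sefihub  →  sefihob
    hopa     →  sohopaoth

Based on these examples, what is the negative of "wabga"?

sowabgaoth

sefi and sefihub both begin with s- yet inflect differently (sosefioth, sefihob), so the first letter is not what conditions the rule; whether the stem ends in a vowel or a consonant is.
"wabga" ends in a vowel. The stems ending in a vowel (hopa → sohopaoth, sefi → sosefioth) add so- … -oth around the stem.
So wabga → sowabgaoth.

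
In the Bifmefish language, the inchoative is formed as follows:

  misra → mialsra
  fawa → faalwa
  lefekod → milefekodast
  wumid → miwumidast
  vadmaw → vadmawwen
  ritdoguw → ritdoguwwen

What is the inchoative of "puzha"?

pualzha

misra and vadmaw both have last vowel 'a' yet inflect differently (mialsra, vadmawwen), so the last vowel is not what conditions the rule; the final letter is.
"puzha" ends in -a. The stems ending in -a (misra → mialsra, fawa → faalwa) insert -al- after the first vowel.
The other patterns: stems ending in -d add mi- … -ast around the stem; stems ending in -w double the final consonant and add -en.
So puzha → pualzha.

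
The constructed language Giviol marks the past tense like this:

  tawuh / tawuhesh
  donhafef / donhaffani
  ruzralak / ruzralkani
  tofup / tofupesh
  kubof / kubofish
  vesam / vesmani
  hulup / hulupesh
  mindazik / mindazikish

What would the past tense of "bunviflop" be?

bunviflopish

"bunviflop" has last vowel 'o'. The one such stem in the data (kubof → kubofish) adds -ish, so the same rule applies.
So bunviflop → bunviflopish.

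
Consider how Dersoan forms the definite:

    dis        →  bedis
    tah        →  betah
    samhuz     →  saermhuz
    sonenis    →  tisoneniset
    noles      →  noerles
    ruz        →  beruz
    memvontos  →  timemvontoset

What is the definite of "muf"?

dis and noles both end in -s yet inflect differently (bedis, noerles), so the final letter is not what conditions the rule; the number of vowels is.
"muf" has 1 vowel. The stems with 1 vowel (ruz → beruz, dis → bedis, tah → betah) add the prefix be-.
The other patterns: stems with 2 vowels insert -er- after the first vowel; stems with 3 vowels add ti- … -et around the stem.
So muf → bemuf.

bemuf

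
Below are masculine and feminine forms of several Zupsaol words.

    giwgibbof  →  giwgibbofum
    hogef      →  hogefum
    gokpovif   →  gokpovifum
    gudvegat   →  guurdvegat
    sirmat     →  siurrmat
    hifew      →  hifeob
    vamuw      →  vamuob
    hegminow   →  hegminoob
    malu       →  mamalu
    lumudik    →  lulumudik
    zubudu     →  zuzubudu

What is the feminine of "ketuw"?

ketuob

"ketuw" ends in -w. The stems ending in -w (hifew → hifeob, vamuw → vamuob, hegminow → hegminoob) drop the final letter and add -ob.
So ketuw → ketuob.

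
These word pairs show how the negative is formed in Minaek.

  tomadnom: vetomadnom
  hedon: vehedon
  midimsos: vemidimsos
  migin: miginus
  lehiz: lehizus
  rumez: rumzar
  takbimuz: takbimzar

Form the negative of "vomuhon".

hedon and migin both end in -n yet inflect differently (vehedon, miginus), so the final letter is not what conditions the rule; the last vowel is.
"vomuhon" has last vowel 'o'. The stems whose last vowel is 'o' (tomadnom → vetomadnom, hedon → vehedon, midimsos → vemidimsos) add the prefix ve-.
The other patterns: stems whose last vowel is 'i' add -us; stems whose last vowel is 'e' or 'u' delete the last vowel and add -ar.
So vomuhon → vevomuhon.

vevomuhon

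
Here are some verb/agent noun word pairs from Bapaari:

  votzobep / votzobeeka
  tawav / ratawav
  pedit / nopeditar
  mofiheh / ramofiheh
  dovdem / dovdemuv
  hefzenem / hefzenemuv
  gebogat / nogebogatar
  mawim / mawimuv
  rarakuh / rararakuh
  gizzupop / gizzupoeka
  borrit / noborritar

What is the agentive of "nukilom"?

nukilomuv

"nukilom" ends in -m. The stems ending in -m (hefzenem → hefzenemuv, mawim → mawimuv, dovdem → dovdemuv) add -uv.
The other patterns: stems ending in -p drop the final letter and add -eka; stems ending in -t add no- … -ar around the stem; stems ending in -h or -v add the prefix ra-.
So nukilom → nukilomuv.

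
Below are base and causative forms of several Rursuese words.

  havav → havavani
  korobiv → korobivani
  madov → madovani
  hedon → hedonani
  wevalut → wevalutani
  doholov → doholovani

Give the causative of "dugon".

Every pair shown (havav → havavani, korobiv → korobivani, madov → madovani, …) follows the same rule: add -ani.
So dugon → dugonani.

dugonani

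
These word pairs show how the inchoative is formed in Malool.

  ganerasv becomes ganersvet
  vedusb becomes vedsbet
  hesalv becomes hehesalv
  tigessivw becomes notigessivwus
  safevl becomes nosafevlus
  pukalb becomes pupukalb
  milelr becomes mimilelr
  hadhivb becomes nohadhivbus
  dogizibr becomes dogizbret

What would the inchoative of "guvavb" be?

noguvavbus

"guvavb" has second-to-last letter 'v'. The stems whose second-to-last letter is 'v' (tigessivw → notigessivwus, safevl → nosafevlus, hadhivb → nohadhivbus) add no- … -us around the stem.
The other patterns: stems whose second-to-last letter is 'l' repeat the first consonant+vowel as a prefix; stems whose second-to-last letter is 'b' or 's' delete the last vowel and add -et.
So guvavb → noguvavbus.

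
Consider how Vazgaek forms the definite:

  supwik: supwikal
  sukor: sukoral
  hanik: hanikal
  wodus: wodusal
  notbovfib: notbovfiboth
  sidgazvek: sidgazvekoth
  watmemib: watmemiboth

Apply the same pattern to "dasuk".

"dasuk" has 2 vowels. The stems with 2 vowels (supwik → supwikal, sukor → sukoral, hanik → hanikal) add -al.
So dasuk → dasukal.

dasukal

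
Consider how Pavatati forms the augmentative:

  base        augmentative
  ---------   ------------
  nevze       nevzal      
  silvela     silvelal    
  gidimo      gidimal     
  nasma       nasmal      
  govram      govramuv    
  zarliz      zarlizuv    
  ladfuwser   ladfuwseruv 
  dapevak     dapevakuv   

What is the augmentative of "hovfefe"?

silvela and govram both have last vowel 'a' yet inflect differently (silvelal, govramuv), so the last vowel is not what conditions the rule; whether the stem ends in a vowel or a consonant is.
"hovfefe" ends in a vowel. The stems ending in a vowel (nevze → nevzal, silvela → silvelal, gidimo → gidimal) drop the final letter and add -al.
The other pattern: stems ending in a consonant add -uv.
So hovfefe → hovfefal.

hovfefal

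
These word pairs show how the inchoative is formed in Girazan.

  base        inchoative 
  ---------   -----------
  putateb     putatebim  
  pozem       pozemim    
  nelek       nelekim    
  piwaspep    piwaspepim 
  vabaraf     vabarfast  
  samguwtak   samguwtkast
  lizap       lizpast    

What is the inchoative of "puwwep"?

nelek and samguwtak both end in -k yet inflect differently (nelekim, samguwtkast), so the final letter is not what conditions the rule; the last vowel is.
"puwwep" has last vowel 'e'. The stems whose last vowel is 'e' (putateb → putatebim, pozem → pozemim, nelek → nelekim) add -im.
So puwwep → puwwepim.

puwwepim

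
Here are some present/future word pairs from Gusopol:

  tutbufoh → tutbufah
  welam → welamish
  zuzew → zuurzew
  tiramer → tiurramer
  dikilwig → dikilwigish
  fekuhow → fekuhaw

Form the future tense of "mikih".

"mikih" has last vowel 'i'. The one such stem in the data (dikilwig → dikilwigish) adds -ish, so the same rule applies.
The other patterns: stems whose last vowel is 'e' insert -ur- after the first vowel; stems whose last vowel is 'o' change the last vowel to 'a'.
So mikih → mikihish.

mikihish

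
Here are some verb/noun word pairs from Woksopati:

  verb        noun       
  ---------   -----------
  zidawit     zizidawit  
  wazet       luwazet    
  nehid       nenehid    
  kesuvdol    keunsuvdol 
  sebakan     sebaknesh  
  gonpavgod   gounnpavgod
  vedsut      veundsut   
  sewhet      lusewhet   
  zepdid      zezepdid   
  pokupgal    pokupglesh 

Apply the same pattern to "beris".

"beris" has last vowel 'i'. The stems whose last vowel is 'i' (nehid → nenehid, zepdid → zezepdid, zidawit → zizidawit) repeat the first consonant+vowel as a prefix.
The other patterns: stems whose last vowel is 'a' delete the last vowel and add -esh; stems whose last vowel is 'e' add the prefix lu-; stems whose last vowel is 'o' or 'u' insert -un- after the first vowel.
So beris → beberis.

beberis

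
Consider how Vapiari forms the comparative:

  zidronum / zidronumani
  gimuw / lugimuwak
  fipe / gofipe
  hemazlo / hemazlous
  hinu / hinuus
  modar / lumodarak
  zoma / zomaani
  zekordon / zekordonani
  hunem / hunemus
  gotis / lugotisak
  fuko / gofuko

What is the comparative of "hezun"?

hezunus

hunem and zidronum both end in -m yet inflect differently (hunemus, zidronumani), so the final letter is not what conditions the rule; the first letter is.
"hezun" begins with h-. The stems beginning with h- (hunem → hunemus, hinu → hinuus, hemazlo → hemazlous) add -us.
So hezun → hezunus.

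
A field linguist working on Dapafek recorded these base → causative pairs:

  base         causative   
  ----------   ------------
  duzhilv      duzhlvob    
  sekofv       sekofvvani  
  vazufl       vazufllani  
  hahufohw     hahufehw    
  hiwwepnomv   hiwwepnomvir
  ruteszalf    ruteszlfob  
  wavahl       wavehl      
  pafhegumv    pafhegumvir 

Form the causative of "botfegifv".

wavahl and vazufl both end in -l yet inflect differently (wavehl, vazufllani), so the final letter is not what conditions the rule; the second-to-last letter is.
"botfegifv" has second-to-last letter 'f'. The stems whose second-to-last letter is 'f' (vazufl → vazufllani, sekofv → sekofvvani) double the final consonant and add -ani.
The other patterns: stems whose second-to-last letter is 'h' change the last vowel to 'e'; stems whose second-to-last letter is 'm' add -ir; stems whose second-to-last letter is 'l' delete the last vowel and add -ob.
So botfegifv → botfegifvvani.

botfegifvvani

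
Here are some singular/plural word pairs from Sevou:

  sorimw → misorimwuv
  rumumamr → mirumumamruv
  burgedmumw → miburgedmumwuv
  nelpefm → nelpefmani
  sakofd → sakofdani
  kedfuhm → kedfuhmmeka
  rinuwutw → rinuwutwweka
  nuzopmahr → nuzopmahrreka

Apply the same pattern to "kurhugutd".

nelpefm and kedfuhm both end in -m yet inflect differently (nelpefmani, kedfuhmmeka), so the final letter is not what conditions the rule; the second-to-last letter is.
"kurhugutd" has second-to-last letter 't'. The one such stem in the data (rinuwutw → rinuwutwweka) doubles the final consonant and adds -eka (as do kedfuhm, nuzopmahr), so the same rule applies.
So kurhugutd → kurhugutddeka.

kurhugutddeka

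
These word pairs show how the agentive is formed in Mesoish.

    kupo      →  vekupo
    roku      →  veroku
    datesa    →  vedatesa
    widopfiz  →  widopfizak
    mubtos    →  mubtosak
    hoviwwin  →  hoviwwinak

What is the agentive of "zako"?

vezako

"zako" ends in a vowel. The stems ending in a vowel (kupo → vekupo, roku → veroku, datesa → vedatesa) add the prefix ve-.
The other pattern: stems ending in a consonant add -ak.
So zako → vezako.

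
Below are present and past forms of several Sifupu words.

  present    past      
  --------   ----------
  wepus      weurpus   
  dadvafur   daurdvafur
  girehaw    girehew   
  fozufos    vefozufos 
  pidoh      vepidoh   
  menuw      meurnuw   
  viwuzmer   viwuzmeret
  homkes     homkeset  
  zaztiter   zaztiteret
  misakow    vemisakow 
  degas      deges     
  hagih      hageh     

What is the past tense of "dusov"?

vedusov

homkes and fozufos both end in -s yet inflect differently (homkeset, vefozufos), so the final letter is not what conditions the rule; the last vowel is.
"dusov" has last vowel 'o'. The stems whose last vowel is 'o' (fozufos → vefozufos, pidoh → vepidoh, misakow → vemisakow) add the prefix ve-.
The other patterns: stems whose last vowel is 'e' add -et; stems whose last vowel is 'u' insert -ur- after the first vowel; stems whose last vowel is 'a' or 'i' change the last vowel to 'e'.
So dusov → vedusov.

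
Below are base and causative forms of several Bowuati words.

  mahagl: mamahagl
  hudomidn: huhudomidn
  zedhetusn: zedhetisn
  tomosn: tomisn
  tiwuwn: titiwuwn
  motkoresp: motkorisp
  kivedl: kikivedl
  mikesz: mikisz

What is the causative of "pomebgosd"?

pomebgisd

zedhetusn and hudomidn both end in -n yet inflect differently (zedhetisn, huhudomidn), so the final letter is not what conditions the rule; the second-to-last letter is.
"pomebgosd" has second-to-last letter 's'. The stems whose second-to-last letter is 's' (motkoresp → motkorisp, mikesz → mikisz, zedhetusn → zedhetisn) change the last vowel to 'i'.
So pomebgosd → pomebgisd.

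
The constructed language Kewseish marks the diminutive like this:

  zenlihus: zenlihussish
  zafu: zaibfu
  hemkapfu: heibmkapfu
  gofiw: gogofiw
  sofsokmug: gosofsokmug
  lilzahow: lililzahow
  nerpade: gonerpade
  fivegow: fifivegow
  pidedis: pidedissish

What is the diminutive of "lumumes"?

lumumessish

"lumumes" ends in -s. The stems ending in -s (zenlihus → zenlihussish, pidedis → pidedissish) double the final consonant and add -ish.
The other patterns: stems ending in -w repeat the first consonant+vowel as a prefix; stems ending in -u insert -ib- after the first vowel; stems ending in -e or -g add the prefix go-.
So lumumes → lumumessish.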